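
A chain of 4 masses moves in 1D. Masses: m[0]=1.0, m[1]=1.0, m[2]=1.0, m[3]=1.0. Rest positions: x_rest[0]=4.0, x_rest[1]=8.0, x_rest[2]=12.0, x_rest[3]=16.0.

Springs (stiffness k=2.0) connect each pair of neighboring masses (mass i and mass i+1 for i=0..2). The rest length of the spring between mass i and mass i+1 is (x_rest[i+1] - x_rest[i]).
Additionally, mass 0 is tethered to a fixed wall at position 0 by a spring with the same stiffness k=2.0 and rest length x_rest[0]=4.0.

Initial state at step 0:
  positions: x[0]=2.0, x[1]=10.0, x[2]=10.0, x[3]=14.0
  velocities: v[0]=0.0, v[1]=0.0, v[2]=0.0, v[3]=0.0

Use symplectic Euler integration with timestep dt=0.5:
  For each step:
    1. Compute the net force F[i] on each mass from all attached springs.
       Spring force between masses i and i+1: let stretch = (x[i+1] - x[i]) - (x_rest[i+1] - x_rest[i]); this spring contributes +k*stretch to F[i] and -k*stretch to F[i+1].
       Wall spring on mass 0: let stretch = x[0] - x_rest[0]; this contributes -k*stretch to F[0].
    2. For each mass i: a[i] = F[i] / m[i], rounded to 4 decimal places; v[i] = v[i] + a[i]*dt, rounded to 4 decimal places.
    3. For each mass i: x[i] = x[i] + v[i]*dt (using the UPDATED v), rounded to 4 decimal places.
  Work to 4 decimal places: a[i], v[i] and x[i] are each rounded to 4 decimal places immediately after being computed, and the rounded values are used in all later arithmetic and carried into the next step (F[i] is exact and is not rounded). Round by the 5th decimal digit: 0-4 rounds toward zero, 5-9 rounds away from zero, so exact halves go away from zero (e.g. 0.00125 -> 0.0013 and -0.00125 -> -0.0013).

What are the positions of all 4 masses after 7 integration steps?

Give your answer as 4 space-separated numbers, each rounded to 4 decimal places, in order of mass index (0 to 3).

Step 0: x=[2.0000 10.0000 10.0000 14.0000] v=[0.0000 0.0000 0.0000 0.0000]
Step 1: x=[5.0000 6.0000 12.0000 14.0000] v=[6.0000 -8.0000 4.0000 0.0000]
Step 2: x=[6.0000 4.5000 12.0000 15.0000] v=[2.0000 -3.0000 0.0000 2.0000]
Step 3: x=[3.2500 7.5000 9.7500 16.5000] v=[-5.5000 6.0000 -4.5000 3.0000]
Step 4: x=[1.0000 9.5000 9.7500 16.6250] v=[-4.5000 4.0000 0.0000 0.2500]
Step 5: x=[2.5000 7.3750 13.0625 15.3125] v=[3.0000 -4.2500 6.6250 -2.6250]
Step 6: x=[5.1875 5.6563 14.6563 14.8750] v=[5.3750 -3.4375 3.1875 -0.8750]
Step 7: x=[5.5157 8.2032 11.8594 16.3282] v=[0.6563 5.0937 -5.5938 2.9063]

Answer: 5.5157 8.2032 11.8594 16.3282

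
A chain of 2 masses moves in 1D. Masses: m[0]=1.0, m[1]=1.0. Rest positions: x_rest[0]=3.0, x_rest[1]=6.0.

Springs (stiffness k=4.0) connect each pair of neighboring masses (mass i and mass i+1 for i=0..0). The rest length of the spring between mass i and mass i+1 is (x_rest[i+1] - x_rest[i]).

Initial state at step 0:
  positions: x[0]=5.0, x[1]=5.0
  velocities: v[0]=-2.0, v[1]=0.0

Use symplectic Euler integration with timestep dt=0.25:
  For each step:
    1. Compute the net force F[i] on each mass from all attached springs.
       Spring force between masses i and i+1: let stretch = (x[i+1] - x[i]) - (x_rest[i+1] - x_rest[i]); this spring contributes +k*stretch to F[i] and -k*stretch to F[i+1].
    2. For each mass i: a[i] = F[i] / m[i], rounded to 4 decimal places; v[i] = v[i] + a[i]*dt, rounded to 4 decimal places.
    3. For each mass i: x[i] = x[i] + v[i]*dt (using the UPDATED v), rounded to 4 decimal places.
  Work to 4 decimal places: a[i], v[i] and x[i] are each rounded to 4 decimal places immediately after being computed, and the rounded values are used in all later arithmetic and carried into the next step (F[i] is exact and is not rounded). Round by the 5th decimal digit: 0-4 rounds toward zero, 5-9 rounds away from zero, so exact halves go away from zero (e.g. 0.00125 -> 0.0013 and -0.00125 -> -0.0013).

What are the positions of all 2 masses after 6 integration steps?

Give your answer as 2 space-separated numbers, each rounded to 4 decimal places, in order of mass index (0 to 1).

Answer: 2.3282 4.6719

Derivation:
Step 0: x=[5.0000 5.0000] v=[-2.0000 0.0000]
Step 1: x=[3.7500 5.7500] v=[-5.0000 3.0000]
Step 2: x=[2.2500 6.7500] v=[-6.0000 4.0000]
Step 3: x=[1.1250 7.3750] v=[-4.5000 2.5000]
Step 4: x=[0.8125 7.1875] v=[-1.2500 -0.7500]
Step 5: x=[1.3438 6.1563] v=[2.1250 -4.1250]
Step 6: x=[2.3282 4.6719] v=[3.9375 -5.9375]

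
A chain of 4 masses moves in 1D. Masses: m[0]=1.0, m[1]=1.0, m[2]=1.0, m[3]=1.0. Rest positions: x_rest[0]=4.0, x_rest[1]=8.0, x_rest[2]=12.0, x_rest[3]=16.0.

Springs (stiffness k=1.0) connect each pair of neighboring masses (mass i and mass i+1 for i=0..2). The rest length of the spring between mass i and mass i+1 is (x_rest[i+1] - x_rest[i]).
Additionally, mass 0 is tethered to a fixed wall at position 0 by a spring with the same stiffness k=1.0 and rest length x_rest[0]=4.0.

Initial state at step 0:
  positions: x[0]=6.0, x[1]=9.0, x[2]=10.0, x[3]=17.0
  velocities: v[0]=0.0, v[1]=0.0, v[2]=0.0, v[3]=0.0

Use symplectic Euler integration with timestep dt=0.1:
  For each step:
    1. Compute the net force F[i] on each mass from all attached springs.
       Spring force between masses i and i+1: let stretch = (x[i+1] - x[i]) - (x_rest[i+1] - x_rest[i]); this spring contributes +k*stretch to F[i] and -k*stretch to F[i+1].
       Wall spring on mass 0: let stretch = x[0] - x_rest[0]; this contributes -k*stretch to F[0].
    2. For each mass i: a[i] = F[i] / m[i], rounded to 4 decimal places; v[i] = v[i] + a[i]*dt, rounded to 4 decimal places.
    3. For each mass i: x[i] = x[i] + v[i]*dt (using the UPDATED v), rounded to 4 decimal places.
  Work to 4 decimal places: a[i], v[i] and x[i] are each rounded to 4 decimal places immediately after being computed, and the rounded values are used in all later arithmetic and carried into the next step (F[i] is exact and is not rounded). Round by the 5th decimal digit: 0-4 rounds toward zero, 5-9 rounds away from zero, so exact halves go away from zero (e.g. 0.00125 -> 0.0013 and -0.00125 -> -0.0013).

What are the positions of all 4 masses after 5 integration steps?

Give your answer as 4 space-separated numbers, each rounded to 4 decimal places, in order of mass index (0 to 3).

Answer: 5.5640 8.7237 10.8419 16.5808

Derivation:
Step 0: x=[6.0000 9.0000 10.0000 17.0000] v=[0.0000 0.0000 0.0000 0.0000]
Step 1: x=[5.9700 8.9800 10.0600 16.9700] v=[-0.3000 -0.2000 0.6000 -0.3000]
Step 2: x=[5.9104 8.9407 10.1783 16.9109] v=[-0.5960 -0.3930 1.1830 -0.5910]
Step 3: x=[5.8220 8.8835 10.3516 16.8245] v=[-0.8840 -0.5723 1.7325 -0.8643]
Step 4: x=[5.7060 8.8103 10.5749 16.7133] v=[-1.1601 -0.7316 2.2330 -1.1116]
Step 5: x=[5.5640 8.7237 10.8419 16.5808] v=[-1.4203 -0.8656 2.6704 -1.3254]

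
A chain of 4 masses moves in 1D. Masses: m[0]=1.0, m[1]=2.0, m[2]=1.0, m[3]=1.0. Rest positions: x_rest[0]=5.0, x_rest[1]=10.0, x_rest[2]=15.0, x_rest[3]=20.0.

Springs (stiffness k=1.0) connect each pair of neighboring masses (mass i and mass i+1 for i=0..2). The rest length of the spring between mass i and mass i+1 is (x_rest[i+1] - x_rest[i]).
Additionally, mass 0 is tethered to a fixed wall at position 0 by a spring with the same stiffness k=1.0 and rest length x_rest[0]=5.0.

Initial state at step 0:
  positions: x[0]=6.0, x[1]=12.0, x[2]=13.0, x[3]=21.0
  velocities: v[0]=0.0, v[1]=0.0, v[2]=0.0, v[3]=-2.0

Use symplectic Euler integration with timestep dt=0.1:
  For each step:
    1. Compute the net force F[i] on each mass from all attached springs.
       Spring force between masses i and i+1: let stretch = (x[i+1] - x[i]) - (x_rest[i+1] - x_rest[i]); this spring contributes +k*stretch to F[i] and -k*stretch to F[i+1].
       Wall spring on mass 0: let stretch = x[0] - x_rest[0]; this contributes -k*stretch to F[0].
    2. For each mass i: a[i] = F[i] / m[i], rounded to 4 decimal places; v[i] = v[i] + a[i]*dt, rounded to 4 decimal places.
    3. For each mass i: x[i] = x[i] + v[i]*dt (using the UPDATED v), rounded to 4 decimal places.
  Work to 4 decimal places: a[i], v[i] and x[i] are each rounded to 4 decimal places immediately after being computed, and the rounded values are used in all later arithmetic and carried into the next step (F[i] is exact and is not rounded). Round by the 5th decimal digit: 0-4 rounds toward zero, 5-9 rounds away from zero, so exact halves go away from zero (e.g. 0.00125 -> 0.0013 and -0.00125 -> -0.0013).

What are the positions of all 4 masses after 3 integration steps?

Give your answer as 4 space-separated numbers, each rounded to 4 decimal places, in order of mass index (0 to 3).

Answer: 5.9988 11.8530 13.4024 20.2329

Derivation:
Step 0: x=[6.0000 12.0000 13.0000 21.0000] v=[0.0000 0.0000 0.0000 -2.0000]
Step 1: x=[6.0000 11.9750 13.0700 20.7700] v=[0.0000 -0.2500 0.7000 -2.3000]
Step 2: x=[5.9998 11.9256 13.2061 20.5130] v=[-0.0025 -0.4940 1.3605 -2.5700]
Step 3: x=[5.9988 11.8530 13.4024 20.2329] v=[-0.0099 -0.7263 1.9631 -2.8007]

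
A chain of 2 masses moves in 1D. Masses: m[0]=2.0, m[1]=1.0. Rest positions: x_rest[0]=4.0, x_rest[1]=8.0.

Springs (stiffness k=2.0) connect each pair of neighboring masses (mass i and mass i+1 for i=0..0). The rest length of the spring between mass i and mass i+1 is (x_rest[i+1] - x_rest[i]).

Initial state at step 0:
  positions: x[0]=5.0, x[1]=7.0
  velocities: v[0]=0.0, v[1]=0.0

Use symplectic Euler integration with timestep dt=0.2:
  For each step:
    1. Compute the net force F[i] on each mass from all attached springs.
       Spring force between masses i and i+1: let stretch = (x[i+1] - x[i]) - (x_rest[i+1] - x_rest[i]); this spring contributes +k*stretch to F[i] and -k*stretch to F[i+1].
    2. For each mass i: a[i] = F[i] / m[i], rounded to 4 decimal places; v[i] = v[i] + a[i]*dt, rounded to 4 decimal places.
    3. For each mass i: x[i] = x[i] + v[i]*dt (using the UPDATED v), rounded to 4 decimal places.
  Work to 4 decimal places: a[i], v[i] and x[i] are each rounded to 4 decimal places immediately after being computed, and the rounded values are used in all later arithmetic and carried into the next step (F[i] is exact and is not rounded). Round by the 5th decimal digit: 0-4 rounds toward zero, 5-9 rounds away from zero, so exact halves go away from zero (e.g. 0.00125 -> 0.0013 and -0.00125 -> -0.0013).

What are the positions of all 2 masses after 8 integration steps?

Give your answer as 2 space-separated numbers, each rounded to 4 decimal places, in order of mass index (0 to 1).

Step 0: x=[5.0000 7.0000] v=[0.0000 0.0000]
Step 1: x=[4.9200 7.1600] v=[-0.4000 0.8000]
Step 2: x=[4.7696 7.4608] v=[-0.7520 1.5040]
Step 3: x=[4.5668 7.8663] v=[-1.0138 2.0275]
Step 4: x=[4.3360 8.3278] v=[-1.1539 2.3077]
Step 5: x=[4.1049 8.7900] v=[-1.1555 2.3110]
Step 6: x=[3.9012 9.1974] v=[-1.0185 2.0370]
Step 7: x=[3.7493 9.5011] v=[-0.7593 1.5185]
Step 8: x=[3.6675 9.6647] v=[-0.4089 0.8178]

Answer: 3.6675 9.6647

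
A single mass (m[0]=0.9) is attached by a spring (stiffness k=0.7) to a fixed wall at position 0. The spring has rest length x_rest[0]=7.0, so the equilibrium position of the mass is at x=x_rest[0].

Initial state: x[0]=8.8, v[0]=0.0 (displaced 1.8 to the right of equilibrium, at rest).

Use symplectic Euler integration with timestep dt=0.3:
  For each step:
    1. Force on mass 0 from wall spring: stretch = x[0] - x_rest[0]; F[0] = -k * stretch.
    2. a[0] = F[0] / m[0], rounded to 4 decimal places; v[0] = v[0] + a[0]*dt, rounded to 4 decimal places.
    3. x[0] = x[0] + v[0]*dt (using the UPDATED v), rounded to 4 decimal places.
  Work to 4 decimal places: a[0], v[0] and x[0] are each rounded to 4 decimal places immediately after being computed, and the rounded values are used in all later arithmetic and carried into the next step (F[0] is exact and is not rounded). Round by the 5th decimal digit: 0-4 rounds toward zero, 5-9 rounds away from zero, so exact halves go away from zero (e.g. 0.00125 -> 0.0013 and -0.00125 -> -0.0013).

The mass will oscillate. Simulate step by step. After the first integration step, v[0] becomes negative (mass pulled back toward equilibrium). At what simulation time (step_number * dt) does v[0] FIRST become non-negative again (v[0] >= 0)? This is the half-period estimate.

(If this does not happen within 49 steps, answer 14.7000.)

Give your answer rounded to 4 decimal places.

Step 0: x=[8.8000] v=[0.0000]
Step 1: x=[8.6740] v=[-0.4200]
Step 2: x=[8.4308] v=[-0.8106]
Step 3: x=[8.0875] v=[-1.1444]
Step 4: x=[7.6681] v=[-1.3981]
Step 5: x=[7.2019] v=[-1.5540]
Step 6: x=[6.7216] v=[-1.6011]
Step 7: x=[6.2607] v=[-1.5362]
Step 8: x=[5.8516] v=[-1.3637]
Step 9: x=[5.5229] v=[-1.0957]
Step 10: x=[5.2976] v=[-0.7510]
Step 11: x=[5.1915] v=[-0.3538]
Step 12: x=[5.2120] v=[0.0682]
First v>=0 after going negative at step 12, time=3.6000

Answer: 3.6000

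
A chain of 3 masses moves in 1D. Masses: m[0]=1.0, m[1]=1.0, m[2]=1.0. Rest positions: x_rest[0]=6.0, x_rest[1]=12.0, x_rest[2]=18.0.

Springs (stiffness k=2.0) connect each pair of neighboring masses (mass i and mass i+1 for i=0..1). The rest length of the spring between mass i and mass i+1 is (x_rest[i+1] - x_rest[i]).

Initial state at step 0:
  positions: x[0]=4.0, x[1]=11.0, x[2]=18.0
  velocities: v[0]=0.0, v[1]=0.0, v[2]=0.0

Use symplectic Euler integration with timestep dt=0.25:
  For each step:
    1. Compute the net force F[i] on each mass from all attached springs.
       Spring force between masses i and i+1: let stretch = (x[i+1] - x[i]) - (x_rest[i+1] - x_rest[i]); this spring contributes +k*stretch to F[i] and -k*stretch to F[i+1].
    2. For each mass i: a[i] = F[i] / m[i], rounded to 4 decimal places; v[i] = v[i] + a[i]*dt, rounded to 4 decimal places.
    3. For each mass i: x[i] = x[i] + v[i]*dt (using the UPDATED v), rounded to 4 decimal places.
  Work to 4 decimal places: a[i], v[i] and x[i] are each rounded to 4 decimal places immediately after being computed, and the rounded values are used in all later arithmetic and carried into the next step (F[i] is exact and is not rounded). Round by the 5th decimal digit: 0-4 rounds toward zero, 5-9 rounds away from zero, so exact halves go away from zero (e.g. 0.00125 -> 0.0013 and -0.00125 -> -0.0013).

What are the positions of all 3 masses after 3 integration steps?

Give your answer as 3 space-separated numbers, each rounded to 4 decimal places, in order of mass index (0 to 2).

Step 0: x=[4.0000 11.0000 18.0000] v=[0.0000 0.0000 0.0000]
Step 1: x=[4.1250 11.0000 17.8750] v=[0.5000 0.0000 -0.5000]
Step 2: x=[4.3594 11.0000 17.6406] v=[0.9375 0.0000 -0.9375]
Step 3: x=[4.6739 11.0000 17.3262] v=[1.2578 0.0000 -1.2578]

Answer: 4.6739 11.0000 17.3262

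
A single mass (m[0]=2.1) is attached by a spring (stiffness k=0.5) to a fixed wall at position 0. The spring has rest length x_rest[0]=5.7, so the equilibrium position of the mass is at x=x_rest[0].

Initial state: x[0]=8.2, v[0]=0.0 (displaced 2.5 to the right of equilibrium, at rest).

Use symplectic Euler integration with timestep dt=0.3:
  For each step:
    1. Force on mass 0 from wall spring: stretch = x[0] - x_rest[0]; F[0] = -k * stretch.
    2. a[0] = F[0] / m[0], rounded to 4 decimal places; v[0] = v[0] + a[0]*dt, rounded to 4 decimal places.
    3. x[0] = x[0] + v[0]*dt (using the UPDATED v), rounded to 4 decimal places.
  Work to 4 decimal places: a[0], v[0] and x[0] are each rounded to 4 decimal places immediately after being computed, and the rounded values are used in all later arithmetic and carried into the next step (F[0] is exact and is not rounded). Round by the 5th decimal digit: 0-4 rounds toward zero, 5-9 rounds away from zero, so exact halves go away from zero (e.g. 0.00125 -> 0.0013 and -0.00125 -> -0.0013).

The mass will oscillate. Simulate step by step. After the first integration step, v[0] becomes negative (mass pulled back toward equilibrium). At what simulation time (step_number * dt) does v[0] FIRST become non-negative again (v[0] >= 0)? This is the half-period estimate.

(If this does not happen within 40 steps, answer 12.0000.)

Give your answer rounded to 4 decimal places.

Step 0: x=[8.2000] v=[0.0000]
Step 1: x=[8.1464] v=[-0.1786]
Step 2: x=[8.0404] v=[-0.3534]
Step 3: x=[7.8842] v=[-0.5206]
Step 4: x=[7.6812] v=[-0.6766]
Step 5: x=[7.4358] v=[-0.8181]
Step 6: x=[7.1532] v=[-0.9421]
Step 7: x=[6.8394] v=[-1.0459]
Step 8: x=[6.5012] v=[-1.1273]
Step 9: x=[6.1459] v=[-1.1845]
Step 10: x=[5.7810] v=[-1.2164]
Step 11: x=[5.4143] v=[-1.2222]
Step 12: x=[5.0538] v=[-1.2018]
Step 13: x=[4.7071] v=[-1.1556]
Step 14: x=[4.3817] v=[-1.0847]
Step 15: x=[4.0846] v=[-0.9905]
Step 16: x=[3.8221] v=[-0.8751]
Step 17: x=[3.5998] v=[-0.7410]
Step 18: x=[3.4225] v=[-0.5910]
Step 19: x=[3.2940] v=[-0.4283]
Step 20: x=[3.2171] v=[-0.2564]
Step 21: x=[3.1934] v=[-0.0790]
Step 22: x=[3.2234] v=[0.1000]
First v>=0 after going negative at step 22, time=6.6000

Answer: 6.6000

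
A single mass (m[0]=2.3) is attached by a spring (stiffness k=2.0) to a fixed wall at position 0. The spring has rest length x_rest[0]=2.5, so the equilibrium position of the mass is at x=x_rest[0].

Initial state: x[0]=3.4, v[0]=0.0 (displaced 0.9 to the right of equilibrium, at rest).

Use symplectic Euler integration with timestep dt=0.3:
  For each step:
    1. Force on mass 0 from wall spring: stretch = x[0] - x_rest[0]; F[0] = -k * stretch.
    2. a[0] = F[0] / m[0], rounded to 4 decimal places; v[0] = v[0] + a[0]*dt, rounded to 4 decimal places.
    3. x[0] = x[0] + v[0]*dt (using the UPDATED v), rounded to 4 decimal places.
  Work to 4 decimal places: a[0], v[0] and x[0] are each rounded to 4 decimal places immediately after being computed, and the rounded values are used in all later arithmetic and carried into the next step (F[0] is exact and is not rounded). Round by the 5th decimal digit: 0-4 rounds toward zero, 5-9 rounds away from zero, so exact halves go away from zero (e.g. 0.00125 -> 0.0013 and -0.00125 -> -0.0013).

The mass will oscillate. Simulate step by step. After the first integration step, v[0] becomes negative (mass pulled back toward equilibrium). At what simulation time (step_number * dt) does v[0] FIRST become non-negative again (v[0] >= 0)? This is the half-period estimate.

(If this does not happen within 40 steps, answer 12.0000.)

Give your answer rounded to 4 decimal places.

Step 0: x=[3.4000] v=[0.0000]
Step 1: x=[3.3296] v=[-0.2348]
Step 2: x=[3.1942] v=[-0.4512]
Step 3: x=[3.0045] v=[-0.6323]
Step 4: x=[2.7753] v=[-0.7639]
Step 5: x=[2.5246] v=[-0.8357]
Step 6: x=[2.2720] v=[-0.8421]
Step 7: x=[2.0372] v=[-0.7826]
Step 8: x=[1.8386] v=[-0.6619]
Step 9: x=[1.6918] v=[-0.4894]
Step 10: x=[1.6082] v=[-0.2786]
Step 11: x=[1.5944] v=[-0.0460]
Step 12: x=[1.6515] v=[0.1903]
First v>=0 after going negative at step 12, time=3.6000

Answer: 3.6000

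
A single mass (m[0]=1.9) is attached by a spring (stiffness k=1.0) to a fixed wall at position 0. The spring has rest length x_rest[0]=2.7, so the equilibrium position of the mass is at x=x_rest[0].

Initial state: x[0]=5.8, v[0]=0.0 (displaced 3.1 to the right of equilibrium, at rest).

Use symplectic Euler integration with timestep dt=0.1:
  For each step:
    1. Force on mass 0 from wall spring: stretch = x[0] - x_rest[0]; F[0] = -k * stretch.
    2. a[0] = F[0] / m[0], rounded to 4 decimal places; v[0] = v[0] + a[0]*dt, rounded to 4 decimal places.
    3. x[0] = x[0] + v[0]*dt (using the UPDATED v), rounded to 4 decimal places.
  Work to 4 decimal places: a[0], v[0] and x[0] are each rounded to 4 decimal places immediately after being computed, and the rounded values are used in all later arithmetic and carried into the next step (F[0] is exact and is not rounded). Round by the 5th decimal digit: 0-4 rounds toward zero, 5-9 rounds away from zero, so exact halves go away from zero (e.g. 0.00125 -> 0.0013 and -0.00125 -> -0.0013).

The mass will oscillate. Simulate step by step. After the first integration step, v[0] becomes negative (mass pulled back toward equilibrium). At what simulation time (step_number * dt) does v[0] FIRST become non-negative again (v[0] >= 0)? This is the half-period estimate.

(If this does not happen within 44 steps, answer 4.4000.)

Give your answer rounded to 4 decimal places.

Step 0: x=[5.8000] v=[0.0000]
Step 1: x=[5.7837] v=[-0.1632]
Step 2: x=[5.7512] v=[-0.3255]
Step 3: x=[5.7026] v=[-0.4861]
Step 4: x=[5.6382] v=[-0.6441]
Step 5: x=[5.5583] v=[-0.7987]
Step 6: x=[5.4634] v=[-0.9491]
Step 7: x=[5.3540] v=[-1.0945]
Step 8: x=[5.2306] v=[-1.2342]
Step 9: x=[5.0939] v=[-1.3674]
Step 10: x=[4.9446] v=[-1.4934]
Step 11: x=[4.7835] v=[-1.6115]
Step 12: x=[4.6114] v=[-1.7212]
Step 13: x=[4.4292] v=[-1.8218]
Step 14: x=[4.2379] v=[-1.9128]
Step 15: x=[4.0385] v=[-1.9937]
Step 16: x=[3.8321] v=[-2.0642]
Step 17: x=[3.6197] v=[-2.1238]
Step 18: x=[3.4025] v=[-2.1722]
Step 19: x=[3.1816] v=[-2.2092]
Step 20: x=[2.9581] v=[-2.2346]
Step 21: x=[2.7333] v=[-2.2482]
Step 22: x=[2.5083] v=[-2.2500]
Step 23: x=[2.2843] v=[-2.2399]
Step 24: x=[2.0625] v=[-2.2180]
Step 25: x=[1.8441] v=[-2.1845]
Step 26: x=[1.6302] v=[-2.1395]
Step 27: x=[1.4219] v=[-2.0832]
Step 28: x=[1.2203] v=[-2.0159]
Step 29: x=[1.0265] v=[-1.9380]
Step 30: x=[0.8415] v=[-1.8499]
Step 31: x=[0.6663] v=[-1.7521]
Step 32: x=[0.5018] v=[-1.6451]
Step 33: x=[0.3489] v=[-1.5294]
Step 34: x=[0.2083] v=[-1.4057]
Step 35: x=[0.0808] v=[-1.2746]
Step 36: x=[-0.0329] v=[-1.1368]
Step 37: x=[-0.1322] v=[-0.9930]
Step 38: x=[-0.2166] v=[-0.8439]
Step 39: x=[-0.2856] v=[-0.6904]
Step 40: x=[-0.3389] v=[-0.5333]
Step 41: x=[-0.3762] v=[-0.3734]
Step 42: x=[-0.3974] v=[-0.2115]
Step 43: x=[-0.4023] v=[-0.0485]
Step 44: x=[-0.3908] v=[0.1148]
First v>=0 after going negative at step 44, time=4.4000

Answer: 4.4000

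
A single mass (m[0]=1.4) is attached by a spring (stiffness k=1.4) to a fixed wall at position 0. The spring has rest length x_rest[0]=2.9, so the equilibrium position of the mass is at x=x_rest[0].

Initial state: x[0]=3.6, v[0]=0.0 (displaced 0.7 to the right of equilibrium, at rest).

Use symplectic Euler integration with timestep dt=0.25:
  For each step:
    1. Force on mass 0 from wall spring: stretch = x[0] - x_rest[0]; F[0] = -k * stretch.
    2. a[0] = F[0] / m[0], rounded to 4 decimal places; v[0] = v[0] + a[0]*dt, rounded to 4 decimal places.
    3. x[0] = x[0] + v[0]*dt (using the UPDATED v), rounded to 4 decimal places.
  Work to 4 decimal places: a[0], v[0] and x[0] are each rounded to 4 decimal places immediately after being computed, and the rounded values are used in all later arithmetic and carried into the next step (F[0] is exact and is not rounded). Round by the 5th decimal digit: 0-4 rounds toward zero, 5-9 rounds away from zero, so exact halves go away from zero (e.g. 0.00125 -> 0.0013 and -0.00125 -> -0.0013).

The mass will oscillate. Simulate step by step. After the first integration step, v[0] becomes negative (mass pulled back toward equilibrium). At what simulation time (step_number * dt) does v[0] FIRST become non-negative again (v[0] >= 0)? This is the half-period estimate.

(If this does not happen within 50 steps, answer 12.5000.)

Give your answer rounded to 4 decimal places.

Step 0: x=[3.6000] v=[0.0000]
Step 1: x=[3.5563] v=[-0.1750]
Step 2: x=[3.4715] v=[-0.3391]
Step 3: x=[3.3510] v=[-0.4820]
Step 4: x=[3.2023] v=[-0.5948]
Step 5: x=[3.0347] v=[-0.6704]
Step 6: x=[2.8587] v=[-0.7041]
Step 7: x=[2.6853] v=[-0.6938]
Step 8: x=[2.5253] v=[-0.6401]
Step 9: x=[2.3887] v=[-0.5464]
Step 10: x=[2.2841] v=[-0.4186]
Step 11: x=[2.2180] v=[-0.2646]
Step 12: x=[2.1945] v=[-0.0941]
Step 13: x=[2.2151] v=[0.0823]
First v>=0 after going negative at step 13, time=3.2500

Answer: 3.2500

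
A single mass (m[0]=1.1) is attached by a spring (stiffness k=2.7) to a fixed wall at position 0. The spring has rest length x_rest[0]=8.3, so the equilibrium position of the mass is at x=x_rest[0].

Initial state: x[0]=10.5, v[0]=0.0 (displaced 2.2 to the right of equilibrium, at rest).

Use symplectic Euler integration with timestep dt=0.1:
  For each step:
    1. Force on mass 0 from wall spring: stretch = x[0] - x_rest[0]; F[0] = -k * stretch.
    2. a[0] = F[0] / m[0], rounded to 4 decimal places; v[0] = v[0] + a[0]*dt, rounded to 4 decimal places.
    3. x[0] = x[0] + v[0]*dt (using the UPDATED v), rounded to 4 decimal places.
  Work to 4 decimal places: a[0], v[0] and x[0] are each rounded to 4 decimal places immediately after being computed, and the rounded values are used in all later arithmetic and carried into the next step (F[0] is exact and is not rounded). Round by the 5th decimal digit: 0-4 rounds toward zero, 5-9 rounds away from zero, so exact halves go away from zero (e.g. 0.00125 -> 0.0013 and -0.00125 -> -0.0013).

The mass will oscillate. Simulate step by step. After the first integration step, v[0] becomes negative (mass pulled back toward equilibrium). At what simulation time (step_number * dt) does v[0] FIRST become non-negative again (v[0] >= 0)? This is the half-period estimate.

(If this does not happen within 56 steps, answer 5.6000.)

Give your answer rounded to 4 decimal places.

Step 0: x=[10.5000] v=[0.0000]
Step 1: x=[10.4460] v=[-0.5400]
Step 2: x=[10.3393] v=[-1.0668]
Step 3: x=[10.1826] v=[-1.5674]
Step 4: x=[9.9797] v=[-2.0295]
Step 5: x=[9.7355] v=[-2.4418]
Step 6: x=[9.4561] v=[-2.7942]
Step 7: x=[9.1483] v=[-3.0780]
Step 8: x=[8.8197] v=[-3.2862]
Step 9: x=[8.4783] v=[-3.4138]
Step 10: x=[8.1325] v=[-3.4576]
Step 11: x=[7.7909] v=[-3.4165]
Step 12: x=[7.4618] v=[-3.2915]
Step 13: x=[7.1532] v=[-3.0858]
Step 14: x=[6.8728] v=[-2.8043]
Step 15: x=[6.6274] v=[-2.4540]
Step 16: x=[6.4231] v=[-2.0435]
Step 17: x=[6.2648] v=[-1.5828]
Step 18: x=[6.1565] v=[-1.0833]
Step 19: x=[6.1008] v=[-0.5572]
Step 20: x=[6.0991] v=[-0.0174]
Step 21: x=[6.1514] v=[0.5228]
First v>=0 after going negative at step 21, time=2.1000

Answer: 2.1000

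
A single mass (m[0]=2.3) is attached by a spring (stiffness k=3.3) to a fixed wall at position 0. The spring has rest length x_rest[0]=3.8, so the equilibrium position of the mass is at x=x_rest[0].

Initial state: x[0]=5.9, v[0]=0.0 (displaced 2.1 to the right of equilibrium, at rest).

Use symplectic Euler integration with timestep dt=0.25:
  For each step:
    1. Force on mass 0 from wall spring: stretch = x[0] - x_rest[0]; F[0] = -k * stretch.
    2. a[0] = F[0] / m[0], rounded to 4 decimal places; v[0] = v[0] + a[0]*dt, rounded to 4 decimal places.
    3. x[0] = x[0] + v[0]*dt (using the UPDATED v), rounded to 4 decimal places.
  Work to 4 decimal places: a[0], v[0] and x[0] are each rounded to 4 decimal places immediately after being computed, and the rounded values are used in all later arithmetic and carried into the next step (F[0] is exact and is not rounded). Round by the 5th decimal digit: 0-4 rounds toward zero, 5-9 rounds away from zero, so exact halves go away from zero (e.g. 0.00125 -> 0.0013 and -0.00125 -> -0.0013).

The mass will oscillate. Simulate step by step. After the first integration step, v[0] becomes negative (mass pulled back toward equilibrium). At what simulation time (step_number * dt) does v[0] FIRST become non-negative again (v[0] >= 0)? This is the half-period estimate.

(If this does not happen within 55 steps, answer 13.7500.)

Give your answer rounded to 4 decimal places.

Step 0: x=[5.9000] v=[0.0000]
Step 1: x=[5.7117] v=[-0.7533]
Step 2: x=[5.3520] v=[-1.4390]
Step 3: x=[4.8531] v=[-1.9957]
Step 4: x=[4.2597] v=[-2.3735]
Step 5: x=[3.6251] v=[-2.5384]
Step 6: x=[3.0062] v=[-2.4757]
Step 7: x=[2.4585] v=[-2.1910]
Step 8: x=[2.0311] v=[-1.7098]
Step 9: x=[1.7623] v=[-1.0753]
Step 10: x=[1.6762] v=[-0.3444]
Step 11: x=[1.7806] v=[0.4174]
First v>=0 after going negative at step 11, time=2.7500

Answer: 2.7500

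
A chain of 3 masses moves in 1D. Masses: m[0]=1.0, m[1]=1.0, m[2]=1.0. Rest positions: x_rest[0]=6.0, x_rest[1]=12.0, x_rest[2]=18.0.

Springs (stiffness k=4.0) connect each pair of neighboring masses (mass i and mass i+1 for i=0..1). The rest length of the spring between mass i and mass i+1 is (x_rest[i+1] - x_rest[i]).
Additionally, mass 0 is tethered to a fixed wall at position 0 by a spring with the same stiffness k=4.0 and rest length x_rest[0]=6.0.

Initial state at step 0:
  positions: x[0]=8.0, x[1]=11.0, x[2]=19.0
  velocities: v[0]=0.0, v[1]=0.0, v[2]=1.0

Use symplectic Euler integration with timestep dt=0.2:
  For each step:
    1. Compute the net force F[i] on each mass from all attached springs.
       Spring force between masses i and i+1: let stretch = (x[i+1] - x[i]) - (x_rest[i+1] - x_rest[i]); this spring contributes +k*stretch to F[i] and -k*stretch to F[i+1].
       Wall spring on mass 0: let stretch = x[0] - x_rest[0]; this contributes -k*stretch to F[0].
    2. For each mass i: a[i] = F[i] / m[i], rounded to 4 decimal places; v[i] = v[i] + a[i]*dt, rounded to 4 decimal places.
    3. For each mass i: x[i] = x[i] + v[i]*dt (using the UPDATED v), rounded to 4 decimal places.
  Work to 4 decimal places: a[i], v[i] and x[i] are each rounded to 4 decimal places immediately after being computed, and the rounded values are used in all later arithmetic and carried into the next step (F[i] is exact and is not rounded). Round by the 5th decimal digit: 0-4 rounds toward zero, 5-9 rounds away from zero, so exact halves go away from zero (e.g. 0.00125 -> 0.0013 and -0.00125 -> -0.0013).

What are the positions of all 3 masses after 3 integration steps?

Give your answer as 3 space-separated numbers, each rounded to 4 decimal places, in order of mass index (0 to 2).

Answer: 4.9326 13.9660 18.3599

Derivation:
Step 0: x=[8.0000 11.0000 19.0000] v=[0.0000 0.0000 1.0000]
Step 1: x=[7.2000 11.8000 18.8800] v=[-4.0000 4.0000 -0.6000]
Step 2: x=[5.9840 12.9968 18.5872] v=[-6.0800 5.9840 -1.4640]
Step 3: x=[4.9326 13.9660 18.3599] v=[-5.2570 4.8461 -1.1363]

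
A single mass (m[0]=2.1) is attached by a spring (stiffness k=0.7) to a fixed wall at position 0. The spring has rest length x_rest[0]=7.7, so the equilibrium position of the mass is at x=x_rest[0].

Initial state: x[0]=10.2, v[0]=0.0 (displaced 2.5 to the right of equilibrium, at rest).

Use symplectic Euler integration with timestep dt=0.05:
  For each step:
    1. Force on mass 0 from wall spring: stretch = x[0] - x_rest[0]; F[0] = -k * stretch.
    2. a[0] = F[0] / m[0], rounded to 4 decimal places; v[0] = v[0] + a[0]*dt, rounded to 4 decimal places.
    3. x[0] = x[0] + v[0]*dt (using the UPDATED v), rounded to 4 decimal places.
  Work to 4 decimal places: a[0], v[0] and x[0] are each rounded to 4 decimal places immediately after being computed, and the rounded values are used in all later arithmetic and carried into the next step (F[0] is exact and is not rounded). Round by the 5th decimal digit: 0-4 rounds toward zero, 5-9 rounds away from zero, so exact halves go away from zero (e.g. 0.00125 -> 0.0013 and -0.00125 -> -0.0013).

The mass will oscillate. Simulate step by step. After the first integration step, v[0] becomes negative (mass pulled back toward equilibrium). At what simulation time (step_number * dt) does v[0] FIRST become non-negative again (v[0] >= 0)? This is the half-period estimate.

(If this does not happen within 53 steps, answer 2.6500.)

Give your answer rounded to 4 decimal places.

Step 0: x=[10.2000] v=[0.0000]
Step 1: x=[10.1979] v=[-0.0417]
Step 2: x=[10.1937] v=[-0.0833]
Step 3: x=[10.1875] v=[-0.1249]
Step 4: x=[10.1792] v=[-0.1664]
Step 5: x=[10.1688] v=[-0.2077]
Step 6: x=[10.1564] v=[-0.2488]
Step 7: x=[10.1419] v=[-0.2897]
Step 8: x=[10.1254] v=[-0.3304]
Step 9: x=[10.1069] v=[-0.3708]
Step 10: x=[10.0864] v=[-0.4109]
Step 11: x=[10.0639] v=[-0.4507]
Step 12: x=[10.0394] v=[-0.4901]
Step 13: x=[10.0129] v=[-0.5291]
Step 14: x=[9.9845] v=[-0.5677]
Step 15: x=[9.9542] v=[-0.6058]
Step 16: x=[9.9220] v=[-0.6434]
Step 17: x=[9.8880] v=[-0.6804]
Step 18: x=[9.8522] v=[-0.7169]
Step 19: x=[9.8146] v=[-0.7528]
Step 20: x=[9.7752] v=[-0.7880]
Step 21: x=[9.7341] v=[-0.8226]
Step 22: x=[9.6913] v=[-0.8565]
Step 23: x=[9.6468] v=[-0.8897]
Step 24: x=[9.6007] v=[-0.9221]
Step 25: x=[9.5530] v=[-0.9538]
Step 26: x=[9.5038] v=[-0.9847]
Step 27: x=[9.4531] v=[-1.0148]
Step 28: x=[9.4009] v=[-1.0440]
Step 29: x=[9.3473] v=[-1.0724]
Step 30: x=[9.2923] v=[-1.0999]
Step 31: x=[9.2360] v=[-1.1264]
Step 32: x=[9.1784] v=[-1.1520]
Step 33: x=[9.1196] v=[-1.1766]
Step 34: x=[9.0596] v=[-1.2003]
Step 35: x=[8.9985] v=[-1.2230]
Step 36: x=[8.9363] v=[-1.2446]
Step 37: x=[8.8730] v=[-1.2652]
Step 38: x=[8.8088] v=[-1.2848]
Step 39: x=[8.7436] v=[-1.3033]
Step 40: x=[8.6776] v=[-1.3207]
Step 41: x=[8.6108] v=[-1.3370]
Step 42: x=[8.5432] v=[-1.3522]
Step 43: x=[8.4749] v=[-1.3663]
Step 44: x=[8.4059] v=[-1.3792]
Step 45: x=[8.3364] v=[-1.3910]
Step 46: x=[8.2663] v=[-1.4016]
Step 47: x=[8.1958] v=[-1.4110]
Step 48: x=[8.1248] v=[-1.4193]
Step 49: x=[8.0535] v=[-1.4264]
Step 50: x=[7.9819] v=[-1.4323]
Step 51: x=[7.9101] v=[-1.4370]
Step 52: x=[7.8381] v=[-1.4405]
Step 53: x=[7.7660] v=[-1.4428]
v[0] did not become non-negative within 53 steps; using fallback time=2.6500

Answer: 2.6500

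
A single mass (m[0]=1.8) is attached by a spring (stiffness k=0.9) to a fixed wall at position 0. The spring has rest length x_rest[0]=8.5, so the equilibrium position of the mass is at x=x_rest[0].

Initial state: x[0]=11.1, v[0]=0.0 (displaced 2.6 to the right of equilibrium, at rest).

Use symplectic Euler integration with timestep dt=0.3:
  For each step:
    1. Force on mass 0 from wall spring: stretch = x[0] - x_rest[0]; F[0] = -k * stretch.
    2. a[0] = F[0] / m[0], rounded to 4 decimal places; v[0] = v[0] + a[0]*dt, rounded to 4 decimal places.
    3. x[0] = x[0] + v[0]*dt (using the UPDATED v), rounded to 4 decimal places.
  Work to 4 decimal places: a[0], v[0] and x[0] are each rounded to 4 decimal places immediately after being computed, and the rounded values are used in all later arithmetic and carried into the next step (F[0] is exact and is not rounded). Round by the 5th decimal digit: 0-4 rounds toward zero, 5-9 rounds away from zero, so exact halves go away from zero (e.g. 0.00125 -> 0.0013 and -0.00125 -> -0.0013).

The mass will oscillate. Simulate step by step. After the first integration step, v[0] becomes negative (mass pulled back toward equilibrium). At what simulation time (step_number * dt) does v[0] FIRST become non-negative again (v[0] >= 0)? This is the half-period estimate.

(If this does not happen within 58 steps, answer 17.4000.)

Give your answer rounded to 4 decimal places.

Answer: 4.5000

Derivation:
Step 0: x=[11.1000] v=[0.0000]
Step 1: x=[10.9830] v=[-0.3900]
Step 2: x=[10.7543] v=[-0.7625]
Step 3: x=[10.4241] v=[-1.1007]
Step 4: x=[10.0073] v=[-1.3893]
Step 5: x=[9.5227] v=[-1.6154]
Step 6: x=[8.9921] v=[-1.7688]
Step 7: x=[8.4393] v=[-1.8426]
Step 8: x=[7.8893] v=[-1.8335]
Step 9: x=[7.3667] v=[-1.7419]
Step 10: x=[6.8951] v=[-1.5719]
Step 11: x=[6.4957] v=[-1.3312]
Step 12: x=[6.1866] v=[-1.0305]
Step 13: x=[5.9816] v=[-0.6835]
Step 14: x=[5.8899] v=[-0.3057]
Step 15: x=[5.9156] v=[0.0858]
First v>=0 after going negative at step 15, time=4.5000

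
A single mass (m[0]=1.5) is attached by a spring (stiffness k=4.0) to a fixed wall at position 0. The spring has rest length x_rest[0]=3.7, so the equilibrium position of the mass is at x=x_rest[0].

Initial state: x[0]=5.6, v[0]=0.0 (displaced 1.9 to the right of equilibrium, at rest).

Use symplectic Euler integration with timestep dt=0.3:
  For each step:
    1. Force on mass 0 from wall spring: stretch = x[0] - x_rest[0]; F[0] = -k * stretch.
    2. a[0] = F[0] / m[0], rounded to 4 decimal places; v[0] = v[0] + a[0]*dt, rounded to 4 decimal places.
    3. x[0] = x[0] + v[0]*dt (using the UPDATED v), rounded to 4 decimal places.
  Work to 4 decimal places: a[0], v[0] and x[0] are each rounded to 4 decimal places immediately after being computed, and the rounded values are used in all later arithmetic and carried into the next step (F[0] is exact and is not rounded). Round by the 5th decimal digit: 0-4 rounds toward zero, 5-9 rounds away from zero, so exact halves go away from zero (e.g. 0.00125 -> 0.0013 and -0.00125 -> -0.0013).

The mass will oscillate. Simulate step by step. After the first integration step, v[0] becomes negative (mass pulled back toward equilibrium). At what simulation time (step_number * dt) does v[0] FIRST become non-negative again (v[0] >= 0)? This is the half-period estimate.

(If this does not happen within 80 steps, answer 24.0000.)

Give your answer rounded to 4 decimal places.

Answer: 2.1000

Derivation:
Step 0: x=[5.6000] v=[0.0000]
Step 1: x=[5.1440] v=[-1.5200]
Step 2: x=[4.3414] v=[-2.6752]
Step 3: x=[3.3849] v=[-3.1883]
Step 4: x=[2.5040] v=[-2.9362]
Step 5: x=[1.9102] v=[-1.9794]
Step 6: x=[1.7459] v=[-0.5476]
Step 7: x=[2.0506] v=[1.0157]
First v>=0 after going negative at step 7, time=2.1000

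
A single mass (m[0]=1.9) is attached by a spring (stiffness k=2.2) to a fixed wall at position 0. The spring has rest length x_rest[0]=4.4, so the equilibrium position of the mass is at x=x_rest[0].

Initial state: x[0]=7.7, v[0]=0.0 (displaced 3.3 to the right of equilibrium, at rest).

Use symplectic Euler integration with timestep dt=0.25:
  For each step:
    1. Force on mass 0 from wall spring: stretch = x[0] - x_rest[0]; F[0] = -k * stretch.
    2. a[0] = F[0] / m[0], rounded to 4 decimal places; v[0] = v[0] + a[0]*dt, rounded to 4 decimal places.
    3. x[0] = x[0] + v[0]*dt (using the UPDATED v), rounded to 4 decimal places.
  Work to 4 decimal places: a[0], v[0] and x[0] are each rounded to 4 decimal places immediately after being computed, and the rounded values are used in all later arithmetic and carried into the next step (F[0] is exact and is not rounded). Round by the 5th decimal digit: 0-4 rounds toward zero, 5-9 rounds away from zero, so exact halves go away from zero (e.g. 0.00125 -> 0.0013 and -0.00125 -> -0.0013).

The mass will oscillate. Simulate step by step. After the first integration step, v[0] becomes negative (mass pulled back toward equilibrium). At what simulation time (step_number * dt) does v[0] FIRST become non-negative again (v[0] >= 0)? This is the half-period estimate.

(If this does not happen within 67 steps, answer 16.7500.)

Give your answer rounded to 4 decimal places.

Step 0: x=[7.7000] v=[0.0000]
Step 1: x=[7.4612] v=[-0.9553]
Step 2: x=[7.0009] v=[-1.8414]
Step 3: x=[6.3523] v=[-2.5943]
Step 4: x=[5.5624] v=[-3.1595]
Step 5: x=[4.6884] v=[-3.4960]
Step 6: x=[3.7935] v=[-3.5795]
Step 7: x=[2.9425] v=[-3.4039]
Step 8: x=[2.1970] v=[-2.9820]
Step 9: x=[1.6109] v=[-2.3443]
Step 10: x=[1.2267] v=[-1.5369]
Step 11: x=[1.0721] v=[-0.6183]
Step 12: x=[1.1584] v=[0.3451]
First v>=0 after going negative at step 12, time=3.0000

Answer: 3.0000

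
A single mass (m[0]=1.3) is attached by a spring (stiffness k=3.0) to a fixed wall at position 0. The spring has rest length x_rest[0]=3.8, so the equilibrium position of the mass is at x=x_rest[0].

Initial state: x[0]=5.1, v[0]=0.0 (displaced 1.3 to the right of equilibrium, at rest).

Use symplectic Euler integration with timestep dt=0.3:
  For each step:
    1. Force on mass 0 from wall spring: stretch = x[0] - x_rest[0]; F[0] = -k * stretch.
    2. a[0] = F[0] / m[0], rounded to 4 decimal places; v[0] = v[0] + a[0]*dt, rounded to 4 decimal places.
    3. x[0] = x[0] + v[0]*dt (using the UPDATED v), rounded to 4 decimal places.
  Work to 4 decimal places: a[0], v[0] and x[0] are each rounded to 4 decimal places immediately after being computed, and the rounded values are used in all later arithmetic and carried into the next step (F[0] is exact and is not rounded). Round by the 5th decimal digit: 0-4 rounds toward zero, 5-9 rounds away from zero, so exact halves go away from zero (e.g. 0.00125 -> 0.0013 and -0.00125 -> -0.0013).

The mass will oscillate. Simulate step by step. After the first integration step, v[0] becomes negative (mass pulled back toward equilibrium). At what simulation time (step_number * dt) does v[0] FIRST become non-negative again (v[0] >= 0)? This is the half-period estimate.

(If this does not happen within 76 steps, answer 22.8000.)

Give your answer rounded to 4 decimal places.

Answer: 2.1000

Derivation:
Step 0: x=[5.1000] v=[0.0000]
Step 1: x=[4.8300] v=[-0.9000]
Step 2: x=[4.3461] v=[-1.6131]
Step 3: x=[3.7487] v=[-1.9912]
Step 4: x=[3.1620] v=[-1.9557]
Step 5: x=[2.7078] v=[-1.5140]
Step 6: x=[2.4804] v=[-0.7579]
Step 7: x=[2.5271] v=[0.1557]
First v>=0 after going negative at step 7, time=2.1000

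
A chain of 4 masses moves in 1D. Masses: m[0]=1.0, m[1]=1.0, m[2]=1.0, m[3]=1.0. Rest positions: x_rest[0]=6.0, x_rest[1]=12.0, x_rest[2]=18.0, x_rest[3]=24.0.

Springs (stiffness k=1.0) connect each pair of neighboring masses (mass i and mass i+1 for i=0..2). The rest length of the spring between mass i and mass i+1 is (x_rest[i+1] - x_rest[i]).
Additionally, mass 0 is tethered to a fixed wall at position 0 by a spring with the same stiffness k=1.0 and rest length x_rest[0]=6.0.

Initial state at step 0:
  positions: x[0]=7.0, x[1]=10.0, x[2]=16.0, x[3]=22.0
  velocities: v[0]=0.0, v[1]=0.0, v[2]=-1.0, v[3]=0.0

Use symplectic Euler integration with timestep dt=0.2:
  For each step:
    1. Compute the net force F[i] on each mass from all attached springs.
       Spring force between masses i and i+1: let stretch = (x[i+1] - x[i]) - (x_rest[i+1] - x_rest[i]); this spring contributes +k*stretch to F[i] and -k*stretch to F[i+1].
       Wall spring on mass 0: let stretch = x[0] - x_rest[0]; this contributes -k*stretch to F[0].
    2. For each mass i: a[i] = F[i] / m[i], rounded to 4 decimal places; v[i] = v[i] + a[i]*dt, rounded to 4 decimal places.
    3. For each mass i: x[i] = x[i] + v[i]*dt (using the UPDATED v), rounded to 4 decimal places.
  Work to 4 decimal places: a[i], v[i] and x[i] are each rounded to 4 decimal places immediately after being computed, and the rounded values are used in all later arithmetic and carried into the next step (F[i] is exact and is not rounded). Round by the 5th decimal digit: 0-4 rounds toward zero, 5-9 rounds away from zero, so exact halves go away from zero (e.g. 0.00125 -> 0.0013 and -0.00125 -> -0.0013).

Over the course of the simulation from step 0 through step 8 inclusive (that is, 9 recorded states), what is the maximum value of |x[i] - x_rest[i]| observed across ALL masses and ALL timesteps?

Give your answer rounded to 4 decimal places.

Answer: 2.5862

Derivation:
Step 0: x=[7.0000 10.0000 16.0000 22.0000] v=[0.0000 0.0000 -1.0000 0.0000]
Step 1: x=[6.8400 10.1200 15.8000 22.0000] v=[-0.8000 0.6000 -1.0000 0.0000]
Step 2: x=[6.5376 10.3360 15.6208 21.9920] v=[-1.5120 1.0800 -0.8960 -0.0400]
Step 3: x=[6.1256 10.6115 15.4851 21.9692] v=[-2.0598 1.3773 -0.6787 -0.1142]
Step 4: x=[5.6481 10.9025 15.4138 21.9270] v=[-2.3877 1.4548 -0.3566 -0.2110]
Step 5: x=[5.1548 11.1637 15.4226 21.8643] v=[-2.4664 1.3062 0.0438 -0.3136]
Step 6: x=[4.6957 11.3549 15.5187 21.7839] v=[-2.2956 0.9562 0.4804 -0.4019]
Step 7: x=[4.3151 11.4463 15.6988 21.6929] v=[-1.9029 0.4571 0.9007 -0.4549]
Step 8: x=[4.0472 11.4226 15.9486 21.6022] v=[-1.3397 -0.1186 1.2490 -0.4537]
Max displacement = 2.5862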